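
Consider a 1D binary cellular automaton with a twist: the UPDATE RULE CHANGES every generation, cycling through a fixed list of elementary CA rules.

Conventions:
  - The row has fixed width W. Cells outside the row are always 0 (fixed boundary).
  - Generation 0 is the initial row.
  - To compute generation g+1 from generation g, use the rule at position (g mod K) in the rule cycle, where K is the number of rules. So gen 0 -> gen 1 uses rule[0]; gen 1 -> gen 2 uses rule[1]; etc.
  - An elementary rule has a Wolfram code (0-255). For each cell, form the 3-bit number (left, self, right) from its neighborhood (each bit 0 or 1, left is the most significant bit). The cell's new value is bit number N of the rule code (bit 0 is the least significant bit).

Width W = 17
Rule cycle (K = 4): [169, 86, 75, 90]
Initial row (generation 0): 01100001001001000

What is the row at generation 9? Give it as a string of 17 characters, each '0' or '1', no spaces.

Answer: 11101001100101100

Derivation:
Gen 0: 01100001001001000
Gen 1 (rule 169): 01001100000000011
Gen 2 (rule 86): 11110110000000101
Gen 3 (rule 75): 10010110111111000
Gen 4 (rule 90): 01100110100001100
Gen 5 (rule 169): 01000101001101001
Gen 6 (rule 86): 11101101110101111
Gen 7 (rule 75): 10101101010001001
Gen 8 (rule 90): 00001100001010110
Gen 9 (rule 169): 11101001100101100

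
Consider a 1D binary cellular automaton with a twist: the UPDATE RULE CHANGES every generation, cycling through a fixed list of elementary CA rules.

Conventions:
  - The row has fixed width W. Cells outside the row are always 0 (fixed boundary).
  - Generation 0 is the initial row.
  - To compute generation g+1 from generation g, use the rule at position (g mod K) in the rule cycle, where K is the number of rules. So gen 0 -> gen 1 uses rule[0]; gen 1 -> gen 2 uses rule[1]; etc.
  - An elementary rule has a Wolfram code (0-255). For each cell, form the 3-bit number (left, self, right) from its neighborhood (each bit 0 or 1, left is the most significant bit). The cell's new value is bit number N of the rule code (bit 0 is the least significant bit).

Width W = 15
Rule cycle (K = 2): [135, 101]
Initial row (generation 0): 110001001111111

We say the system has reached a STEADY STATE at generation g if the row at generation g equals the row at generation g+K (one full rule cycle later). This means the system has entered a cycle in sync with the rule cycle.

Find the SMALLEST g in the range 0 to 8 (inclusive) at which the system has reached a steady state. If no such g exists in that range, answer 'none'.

Gen 0: 110001001111111
Gen 1 (rule 135): 000111010111110
Gen 2 (rule 101): 110001111000010
Gen 3 (rule 135): 000110110011110
Gen 4 (rule 101): 110011010000010
Gen 5 (rule 135): 000100010111110
Gen 6 (rule 101): 110101011000010
Gen 7 (rule 135): 000101000011110
Gen 8 (rule 101): 110111011000010
Gen 9 (rule 135): 000010000011110
Gen 10 (rule 101): 111010111000010

Answer: none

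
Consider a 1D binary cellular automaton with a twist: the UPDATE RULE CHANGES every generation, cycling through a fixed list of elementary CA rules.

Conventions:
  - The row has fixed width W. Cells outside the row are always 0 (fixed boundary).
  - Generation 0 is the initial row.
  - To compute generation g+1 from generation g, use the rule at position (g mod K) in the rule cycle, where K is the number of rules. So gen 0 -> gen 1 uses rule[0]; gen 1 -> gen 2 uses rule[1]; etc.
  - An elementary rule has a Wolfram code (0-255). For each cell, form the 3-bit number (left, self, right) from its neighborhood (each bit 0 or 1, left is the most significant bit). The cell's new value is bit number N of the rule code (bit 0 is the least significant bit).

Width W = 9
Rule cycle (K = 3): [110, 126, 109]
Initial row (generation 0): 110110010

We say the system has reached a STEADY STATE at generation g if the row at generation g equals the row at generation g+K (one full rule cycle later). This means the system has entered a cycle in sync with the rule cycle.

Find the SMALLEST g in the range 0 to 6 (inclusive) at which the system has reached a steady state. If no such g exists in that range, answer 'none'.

Answer: 2

Derivation:
Gen 0: 110110010
Gen 1 (rule 110): 111110110
Gen 2 (rule 126): 100011111
Gen 3 (rule 109): 101010001
Gen 4 (rule 110): 111110011
Gen 5 (rule 126): 100011111
Gen 6 (rule 109): 101010001
Gen 7 (rule 110): 111110011
Gen 8 (rule 126): 100011111
Gen 9 (rule 109): 101010001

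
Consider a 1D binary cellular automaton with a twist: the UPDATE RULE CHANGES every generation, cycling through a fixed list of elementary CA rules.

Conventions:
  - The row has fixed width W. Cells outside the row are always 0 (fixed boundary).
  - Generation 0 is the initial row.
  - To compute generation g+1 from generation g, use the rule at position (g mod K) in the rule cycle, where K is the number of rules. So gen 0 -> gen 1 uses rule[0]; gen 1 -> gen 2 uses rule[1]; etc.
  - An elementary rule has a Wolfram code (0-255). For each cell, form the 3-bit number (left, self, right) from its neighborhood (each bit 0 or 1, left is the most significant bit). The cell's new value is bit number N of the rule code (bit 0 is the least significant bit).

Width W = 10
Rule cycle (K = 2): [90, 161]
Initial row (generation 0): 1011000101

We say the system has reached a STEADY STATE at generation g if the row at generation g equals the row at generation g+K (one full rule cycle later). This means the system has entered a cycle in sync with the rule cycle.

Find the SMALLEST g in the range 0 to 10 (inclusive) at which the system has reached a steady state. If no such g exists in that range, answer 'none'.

Answer: 8

Derivation:
Gen 0: 1011000101
Gen 1 (rule 90): 0011101000
Gen 2 (rule 161): 1001010011
Gen 3 (rule 90): 0110001111
Gen 4 (rule 161): 0000100110
Gen 5 (rule 90): 0001011111
Gen 6 (rule 161): 1100101110
Gen 7 (rule 90): 1111001011
Gen 8 (rule 161): 0110000100
Gen 9 (rule 90): 1111001010
Gen 10 (rule 161): 0110000100
Gen 11 (rule 90): 1111001010
Gen 12 (rule 161): 0110000100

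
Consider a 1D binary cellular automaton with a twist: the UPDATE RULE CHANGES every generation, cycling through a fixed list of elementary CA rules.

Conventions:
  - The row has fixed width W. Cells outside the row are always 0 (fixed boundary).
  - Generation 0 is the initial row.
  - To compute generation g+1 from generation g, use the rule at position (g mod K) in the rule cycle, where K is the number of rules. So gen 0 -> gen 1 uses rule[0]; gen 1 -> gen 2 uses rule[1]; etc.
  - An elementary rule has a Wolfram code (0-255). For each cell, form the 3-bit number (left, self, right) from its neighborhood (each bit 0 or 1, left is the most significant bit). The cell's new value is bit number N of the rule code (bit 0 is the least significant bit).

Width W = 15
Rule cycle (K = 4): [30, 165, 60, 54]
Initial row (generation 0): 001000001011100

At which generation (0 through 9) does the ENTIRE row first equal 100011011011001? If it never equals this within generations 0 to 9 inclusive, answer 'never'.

Gen 0: 001000001011100
Gen 1 (rule 30): 011100011010010
Gen 2 (rule 165): 001001000110010
Gen 3 (rule 60): 001101100101011
Gen 4 (rule 54): 010010011111100
Gen 5 (rule 30): 111111110000010
Gen 6 (rule 165): 011111100111010
Gen 7 (rule 60): 010000010100111
Gen 8 (rule 54): 111000111111000
Gen 9 (rule 30): 100101100000100

Answer: never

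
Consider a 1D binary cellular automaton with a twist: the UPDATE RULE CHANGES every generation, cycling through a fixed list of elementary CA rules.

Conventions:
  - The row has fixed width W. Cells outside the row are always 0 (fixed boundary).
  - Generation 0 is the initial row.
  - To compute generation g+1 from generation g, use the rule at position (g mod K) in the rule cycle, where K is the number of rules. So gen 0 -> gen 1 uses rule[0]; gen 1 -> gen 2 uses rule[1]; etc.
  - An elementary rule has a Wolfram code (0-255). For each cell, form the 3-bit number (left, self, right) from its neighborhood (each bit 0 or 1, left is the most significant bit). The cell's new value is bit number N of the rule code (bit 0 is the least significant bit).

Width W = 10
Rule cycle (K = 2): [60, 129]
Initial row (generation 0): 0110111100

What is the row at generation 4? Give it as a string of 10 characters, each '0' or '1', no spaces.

Answer: 1111100001

Derivation:
Gen 0: 0110111100
Gen 1 (rule 60): 0101100010
Gen 2 (rule 129): 0000001000
Gen 3 (rule 60): 0000001100
Gen 4 (rule 129): 1111100001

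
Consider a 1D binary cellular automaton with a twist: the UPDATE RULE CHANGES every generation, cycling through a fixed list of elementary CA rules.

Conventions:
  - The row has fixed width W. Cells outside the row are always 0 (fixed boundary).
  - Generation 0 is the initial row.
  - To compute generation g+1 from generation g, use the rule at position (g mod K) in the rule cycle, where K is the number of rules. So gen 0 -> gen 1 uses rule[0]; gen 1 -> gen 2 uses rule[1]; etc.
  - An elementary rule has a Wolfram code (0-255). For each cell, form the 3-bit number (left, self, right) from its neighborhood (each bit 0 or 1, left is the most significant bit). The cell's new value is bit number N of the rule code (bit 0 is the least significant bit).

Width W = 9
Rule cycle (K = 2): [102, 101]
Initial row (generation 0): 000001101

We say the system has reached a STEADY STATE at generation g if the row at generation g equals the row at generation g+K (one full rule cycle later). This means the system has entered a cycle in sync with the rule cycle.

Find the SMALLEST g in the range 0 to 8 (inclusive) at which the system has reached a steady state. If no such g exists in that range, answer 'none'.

Answer: 8

Derivation:
Gen 0: 000001101
Gen 1 (rule 102): 000010111
Gen 2 (rule 101): 111011001
Gen 3 (rule 102): 001101011
Gen 4 (rule 101): 100111101
Gen 5 (rule 102): 101000111
Gen 6 (rule 101): 111010001
Gen 7 (rule 102): 001110011
Gen 8 (rule 101): 100010001
Gen 9 (rule 102): 100110011
Gen 10 (rule 101): 100010001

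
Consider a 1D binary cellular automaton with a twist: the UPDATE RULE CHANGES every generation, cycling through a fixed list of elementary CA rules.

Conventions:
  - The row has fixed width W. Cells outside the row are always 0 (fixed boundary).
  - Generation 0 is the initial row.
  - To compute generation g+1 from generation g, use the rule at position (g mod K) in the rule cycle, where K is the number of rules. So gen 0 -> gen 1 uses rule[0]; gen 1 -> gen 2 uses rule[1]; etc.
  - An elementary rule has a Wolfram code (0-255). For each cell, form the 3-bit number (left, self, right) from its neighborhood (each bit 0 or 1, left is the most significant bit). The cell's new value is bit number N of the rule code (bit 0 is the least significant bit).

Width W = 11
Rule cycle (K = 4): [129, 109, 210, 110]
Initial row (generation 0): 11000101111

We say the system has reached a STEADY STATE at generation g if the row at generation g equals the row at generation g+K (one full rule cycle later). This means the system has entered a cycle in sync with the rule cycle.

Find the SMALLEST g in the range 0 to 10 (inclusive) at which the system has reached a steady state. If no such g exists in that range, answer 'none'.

Gen 0: 11000101111
Gen 1 (rule 129): 00010000110
Gen 2 (rule 109): 11010110110
Gen 3 (rule 210): 01000010011
Gen 4 (rule 110): 11000110111
Gen 5 (rule 129): 00010000010
Gen 6 (rule 109): 11010111010
Gen 7 (rule 210): 01000011001
Gen 8 (rule 110): 11000111011
Gen 9 (rule 129): 00010010000
Gen 10 (rule 109): 11010010111
Gen 11 (rule 210): 01001100011
Gen 12 (rule 110): 11011100111
Gen 13 (rule 129): 00001000010
Gen 14 (rule 109): 11101011010

Answer: none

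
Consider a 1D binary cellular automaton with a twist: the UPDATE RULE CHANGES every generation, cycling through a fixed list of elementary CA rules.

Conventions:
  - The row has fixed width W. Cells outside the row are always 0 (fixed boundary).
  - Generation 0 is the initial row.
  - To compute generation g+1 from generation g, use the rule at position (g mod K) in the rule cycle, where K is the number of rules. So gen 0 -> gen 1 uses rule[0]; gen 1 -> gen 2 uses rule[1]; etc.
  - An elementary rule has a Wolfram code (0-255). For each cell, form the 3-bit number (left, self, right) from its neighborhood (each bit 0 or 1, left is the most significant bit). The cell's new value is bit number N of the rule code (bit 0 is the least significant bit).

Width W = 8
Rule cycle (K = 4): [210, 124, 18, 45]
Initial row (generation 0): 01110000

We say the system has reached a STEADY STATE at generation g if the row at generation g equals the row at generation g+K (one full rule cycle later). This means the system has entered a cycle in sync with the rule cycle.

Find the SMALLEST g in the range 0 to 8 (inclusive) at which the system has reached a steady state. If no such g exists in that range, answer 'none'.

Answer: 7

Derivation:
Gen 0: 01110000
Gen 1 (rule 210): 10111000
Gen 2 (rule 124): 11101100
Gen 3 (rule 18): 00000010
Gen 4 (rule 45): 11111010
Gen 5 (rule 210): 01111001
Gen 6 (rule 124): 01001101
Gen 7 (rule 18): 10110000
Gen 8 (rule 45): 11100111
Gen 9 (rule 210): 01111011
Gen 10 (rule 124): 01001111
Gen 11 (rule 18): 10110000
Gen 12 (rule 45): 11100111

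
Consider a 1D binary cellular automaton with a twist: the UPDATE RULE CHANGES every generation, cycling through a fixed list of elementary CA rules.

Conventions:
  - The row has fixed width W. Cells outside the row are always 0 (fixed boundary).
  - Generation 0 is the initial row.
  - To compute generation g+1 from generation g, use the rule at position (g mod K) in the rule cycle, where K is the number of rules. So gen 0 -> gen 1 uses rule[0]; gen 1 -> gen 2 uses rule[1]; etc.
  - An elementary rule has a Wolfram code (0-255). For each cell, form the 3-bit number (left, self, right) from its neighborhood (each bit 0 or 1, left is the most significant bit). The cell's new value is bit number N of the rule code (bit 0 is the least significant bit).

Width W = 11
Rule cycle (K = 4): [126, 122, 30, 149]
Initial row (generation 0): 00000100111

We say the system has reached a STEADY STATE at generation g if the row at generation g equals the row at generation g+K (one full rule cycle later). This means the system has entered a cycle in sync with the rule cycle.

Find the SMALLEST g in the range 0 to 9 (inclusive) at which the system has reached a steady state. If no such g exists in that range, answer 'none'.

Gen 0: 00000100111
Gen 1 (rule 126): 00001111101
Gen 2 (rule 122): 00011000110
Gen 3 (rule 30): 00110101101
Gen 4 (rule 149): 10000100001
Gen 5 (rule 126): 11001110011
Gen 6 (rule 122): 11111011111
Gen 7 (rule 30): 10000010000
Gen 8 (rule 149): 11111011111
Gen 9 (rule 126): 10001110001
Gen 10 (rule 122): 01011011010
Gen 11 (rule 30): 11010010011
Gen 12 (rule 149): 00011011000
Gen 13 (rule 126): 00111111100

Answer: none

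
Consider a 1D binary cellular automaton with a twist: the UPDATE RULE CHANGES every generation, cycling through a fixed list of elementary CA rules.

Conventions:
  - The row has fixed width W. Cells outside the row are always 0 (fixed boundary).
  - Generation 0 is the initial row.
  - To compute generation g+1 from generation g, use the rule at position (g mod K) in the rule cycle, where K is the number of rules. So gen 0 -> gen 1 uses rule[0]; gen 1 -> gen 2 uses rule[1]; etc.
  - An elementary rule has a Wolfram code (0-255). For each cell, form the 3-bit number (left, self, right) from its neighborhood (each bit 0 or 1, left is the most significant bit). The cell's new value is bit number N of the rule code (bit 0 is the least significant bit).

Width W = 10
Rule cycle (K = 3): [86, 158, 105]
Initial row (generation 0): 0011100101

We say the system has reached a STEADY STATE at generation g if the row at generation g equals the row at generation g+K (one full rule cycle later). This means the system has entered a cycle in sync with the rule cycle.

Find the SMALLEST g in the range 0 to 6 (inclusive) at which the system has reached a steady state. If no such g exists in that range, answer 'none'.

Gen 0: 0011100101
Gen 1 (rule 86): 0100111101
Gen 2 (rule 158): 1111111001
Gen 3 (rule 105): 1000001000
Gen 4 (rule 86): 1100011100
Gen 5 (rule 158): 1010111010
Gen 6 (rule 105): 0101101100
Gen 7 (rule 86): 1100100110
Gen 8 (rule 158): 1011111101
Gen 9 (rule 105): 0110000110

Answer: none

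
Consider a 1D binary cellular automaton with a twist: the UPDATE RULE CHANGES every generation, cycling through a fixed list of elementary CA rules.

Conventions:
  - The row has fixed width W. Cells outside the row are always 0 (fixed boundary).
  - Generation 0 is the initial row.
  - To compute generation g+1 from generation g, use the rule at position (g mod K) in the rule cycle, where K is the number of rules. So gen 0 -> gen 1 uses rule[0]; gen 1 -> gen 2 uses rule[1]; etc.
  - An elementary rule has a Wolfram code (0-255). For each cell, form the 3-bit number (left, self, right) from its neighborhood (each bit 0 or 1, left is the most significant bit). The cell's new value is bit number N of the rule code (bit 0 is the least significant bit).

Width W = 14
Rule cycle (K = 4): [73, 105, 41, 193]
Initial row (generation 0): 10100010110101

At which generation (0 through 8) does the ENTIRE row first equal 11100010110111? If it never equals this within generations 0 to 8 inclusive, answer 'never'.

Answer: 2

Derivation:
Gen 0: 10100010110101
Gen 1 (rule 73): 00001000110000
Gen 2 (rule 105): 11100010110111
Gen 3 (rule 41): 10001001101100
Gen 4 (rule 193): 00100000100101
Gen 5 (rule 73): 10001110000000
Gen 6 (rule 105): 00101010111111
Gen 7 (rule 41): 10010101100000
Gen 8 (rule 193): 00000000101111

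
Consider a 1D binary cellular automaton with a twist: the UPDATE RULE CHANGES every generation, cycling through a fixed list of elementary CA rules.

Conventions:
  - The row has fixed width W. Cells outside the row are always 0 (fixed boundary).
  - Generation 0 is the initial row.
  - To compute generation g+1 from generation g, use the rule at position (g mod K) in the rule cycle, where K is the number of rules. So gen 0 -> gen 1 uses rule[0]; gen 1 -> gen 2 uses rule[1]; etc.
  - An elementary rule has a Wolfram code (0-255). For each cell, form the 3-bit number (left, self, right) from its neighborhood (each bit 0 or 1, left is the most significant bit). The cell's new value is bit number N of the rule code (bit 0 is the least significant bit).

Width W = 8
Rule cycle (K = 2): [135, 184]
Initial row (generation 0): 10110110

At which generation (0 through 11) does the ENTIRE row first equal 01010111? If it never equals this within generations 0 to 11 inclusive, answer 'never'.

Gen 0: 10110110
Gen 1 (rule 135): 10000000
Gen 2 (rule 184): 01000000
Gen 3 (rule 135): 11011111
Gen 4 (rule 184): 10111110
Gen 5 (rule 135): 10011100
Gen 6 (rule 184): 01011010
Gen 7 (rule 135): 11000010
Gen 8 (rule 184): 10100001
Gen 9 (rule 135): 10101111
Gen 10 (rule 184): 01011110
Gen 11 (rule 135): 11001100

Answer: never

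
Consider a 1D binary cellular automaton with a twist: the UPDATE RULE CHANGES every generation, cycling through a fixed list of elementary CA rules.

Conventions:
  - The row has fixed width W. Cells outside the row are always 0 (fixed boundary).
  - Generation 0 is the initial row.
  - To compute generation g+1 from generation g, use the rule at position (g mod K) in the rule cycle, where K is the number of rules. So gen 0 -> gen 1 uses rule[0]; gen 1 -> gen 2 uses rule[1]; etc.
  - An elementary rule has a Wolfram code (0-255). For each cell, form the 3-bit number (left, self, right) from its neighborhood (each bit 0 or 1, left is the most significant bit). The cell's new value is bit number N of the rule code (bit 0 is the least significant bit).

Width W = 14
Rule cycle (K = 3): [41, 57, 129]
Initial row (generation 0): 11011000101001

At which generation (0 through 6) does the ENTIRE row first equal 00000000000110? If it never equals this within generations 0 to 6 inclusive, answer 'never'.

Gen 0: 11011000101001
Gen 1 (rule 41): 10110010010000
Gen 2 (rule 57): 01101001001111
Gen 3 (rule 129): 00000000000110
Gen 4 (rule 41): 11111111110100
Gen 5 (rule 57): 10000000001011
Gen 6 (rule 129): 00111111100000

Answer: 3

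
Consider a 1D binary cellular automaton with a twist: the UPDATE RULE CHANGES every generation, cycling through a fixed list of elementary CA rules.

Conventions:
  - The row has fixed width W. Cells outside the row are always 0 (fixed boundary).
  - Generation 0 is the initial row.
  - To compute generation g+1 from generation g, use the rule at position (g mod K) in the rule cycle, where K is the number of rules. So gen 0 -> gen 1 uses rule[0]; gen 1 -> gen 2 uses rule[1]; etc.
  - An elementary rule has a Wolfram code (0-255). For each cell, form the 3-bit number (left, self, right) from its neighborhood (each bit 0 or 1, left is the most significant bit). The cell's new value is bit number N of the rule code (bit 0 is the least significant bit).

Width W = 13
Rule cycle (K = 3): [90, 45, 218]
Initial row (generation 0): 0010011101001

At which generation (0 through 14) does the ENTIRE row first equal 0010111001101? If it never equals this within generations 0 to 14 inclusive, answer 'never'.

Gen 0: 0010011101001
Gen 1 (rule 90): 0101110100110
Gen 2 (rule 45): 0111001100100
Gen 3 (rule 218): 1111111111010
Gen 4 (rule 90): 1000000001001
Gen 5 (rule 45): 1011111101001
Gen 6 (rule 218): 0011111100110
Gen 7 (rule 90): 0110000111111
Gen 8 (rule 45): 0100110100000
Gen 9 (rule 218): 1011110010000
Gen 10 (rule 90): 0010011101000
Gen 11 (rule 45): 1010010011011
Gen 12 (rule 218): 0001101111011
Gen 13 (rule 90): 0011101001011
Gen 14 (rule 45): 1010011001110

Answer: never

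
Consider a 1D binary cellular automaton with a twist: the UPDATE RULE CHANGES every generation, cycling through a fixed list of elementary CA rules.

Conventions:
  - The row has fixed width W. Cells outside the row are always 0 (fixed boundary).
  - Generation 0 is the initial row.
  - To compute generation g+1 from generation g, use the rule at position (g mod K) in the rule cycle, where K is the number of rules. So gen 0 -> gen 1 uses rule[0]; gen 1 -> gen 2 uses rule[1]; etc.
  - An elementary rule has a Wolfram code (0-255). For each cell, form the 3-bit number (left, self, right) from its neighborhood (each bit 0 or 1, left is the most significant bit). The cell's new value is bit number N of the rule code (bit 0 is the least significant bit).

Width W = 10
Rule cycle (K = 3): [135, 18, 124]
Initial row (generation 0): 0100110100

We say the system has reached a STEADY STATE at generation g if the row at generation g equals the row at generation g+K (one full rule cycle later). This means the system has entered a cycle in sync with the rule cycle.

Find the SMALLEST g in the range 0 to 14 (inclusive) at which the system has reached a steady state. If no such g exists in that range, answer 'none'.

Gen 0: 0100110100
Gen 1 (rule 135): 1101000101
Gen 2 (rule 18): 0000101000
Gen 3 (rule 124): 0000111100
Gen 4 (rule 135): 1111011001
Gen 5 (rule 18): 0000000110
Gen 6 (rule 124): 0000000111
Gen 7 (rule 135): 1111111010
Gen 8 (rule 18): 0000000001
Gen 9 (rule 124): 0000000001
Gen 10 (rule 135): 1111111111
Gen 11 (rule 18): 0000000000
Gen 12 (rule 124): 0000000000
Gen 13 (rule 135): 1111111111
Gen 14 (rule 18): 0000000000
Gen 15 (rule 124): 0000000000
Gen 16 (rule 135): 1111111111
Gen 17 (rule 18): 0000000000

Answer: 10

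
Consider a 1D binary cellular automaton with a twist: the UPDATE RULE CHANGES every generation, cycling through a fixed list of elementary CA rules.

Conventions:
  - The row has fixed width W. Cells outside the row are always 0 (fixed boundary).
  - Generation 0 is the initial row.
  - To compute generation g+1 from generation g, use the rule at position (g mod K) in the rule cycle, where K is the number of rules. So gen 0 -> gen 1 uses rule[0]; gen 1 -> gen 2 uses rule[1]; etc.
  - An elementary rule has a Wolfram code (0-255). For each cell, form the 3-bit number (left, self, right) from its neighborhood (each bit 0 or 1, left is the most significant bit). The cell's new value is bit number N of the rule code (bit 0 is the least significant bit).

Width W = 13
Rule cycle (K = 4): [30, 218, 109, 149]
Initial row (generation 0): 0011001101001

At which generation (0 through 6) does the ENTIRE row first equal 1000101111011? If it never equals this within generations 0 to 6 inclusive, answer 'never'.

Gen 0: 0011001101001
Gen 1 (rule 30): 0110111001111
Gen 2 (rule 218): 1110111111111
Gen 3 (rule 109): 1011100000001
Gen 4 (rule 149): 1001011111101
Gen 5 (rule 30): 1111010000001
Gen 6 (rule 218): 1111001000010

Answer: never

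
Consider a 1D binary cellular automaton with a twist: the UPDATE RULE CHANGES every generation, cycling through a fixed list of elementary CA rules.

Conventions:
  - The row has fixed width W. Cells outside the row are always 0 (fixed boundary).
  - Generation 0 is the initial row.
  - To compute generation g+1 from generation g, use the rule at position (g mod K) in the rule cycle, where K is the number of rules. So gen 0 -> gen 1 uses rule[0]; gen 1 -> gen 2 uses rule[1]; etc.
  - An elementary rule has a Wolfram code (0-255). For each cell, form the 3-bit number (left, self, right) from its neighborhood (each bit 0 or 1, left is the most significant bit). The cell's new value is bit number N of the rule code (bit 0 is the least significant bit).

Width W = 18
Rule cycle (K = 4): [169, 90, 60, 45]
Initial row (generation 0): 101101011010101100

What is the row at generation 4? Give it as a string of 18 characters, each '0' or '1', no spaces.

Gen 0: 101101011010101100
Gen 1 (rule 169): 011010110101011001
Gen 2 (rule 90): 111000110000011110
Gen 3 (rule 60): 100100101000010001
Gen 4 (rule 45): 100100111011010101

Answer: 100100111011010101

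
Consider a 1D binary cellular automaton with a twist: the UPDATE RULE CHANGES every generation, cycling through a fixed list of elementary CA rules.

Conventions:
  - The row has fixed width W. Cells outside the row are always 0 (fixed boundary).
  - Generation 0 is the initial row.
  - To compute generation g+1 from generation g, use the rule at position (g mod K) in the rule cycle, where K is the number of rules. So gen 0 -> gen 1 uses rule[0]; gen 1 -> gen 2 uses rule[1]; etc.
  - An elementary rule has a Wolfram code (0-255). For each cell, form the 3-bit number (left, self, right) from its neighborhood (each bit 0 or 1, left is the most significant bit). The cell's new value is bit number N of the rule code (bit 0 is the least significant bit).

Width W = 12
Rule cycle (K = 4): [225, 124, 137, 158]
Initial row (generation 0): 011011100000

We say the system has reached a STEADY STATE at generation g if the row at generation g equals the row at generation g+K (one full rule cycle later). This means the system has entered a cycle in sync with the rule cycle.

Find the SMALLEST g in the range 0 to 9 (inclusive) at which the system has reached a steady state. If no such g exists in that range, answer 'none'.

Answer: none

Derivation:
Gen 0: 011011100000
Gen 1 (rule 225): 001101101111
Gen 2 (rule 124): 001111111001
Gen 3 (rule 137): 101111110000
Gen 4 (rule 158): 101111101000
Gen 5 (rule 225): 010111110011
Gen 6 (rule 124): 011100011011
Gen 7 (rule 137): 011001010010
Gen 8 (rule 158): 110111011111
Gen 9 (rule 225): 011011101111
Gen 10 (rule 124): 011110111001
Gen 11 (rule 137): 011100110000
Gen 12 (rule 158): 111011101000
Gen 13 (rule 225): 011101110011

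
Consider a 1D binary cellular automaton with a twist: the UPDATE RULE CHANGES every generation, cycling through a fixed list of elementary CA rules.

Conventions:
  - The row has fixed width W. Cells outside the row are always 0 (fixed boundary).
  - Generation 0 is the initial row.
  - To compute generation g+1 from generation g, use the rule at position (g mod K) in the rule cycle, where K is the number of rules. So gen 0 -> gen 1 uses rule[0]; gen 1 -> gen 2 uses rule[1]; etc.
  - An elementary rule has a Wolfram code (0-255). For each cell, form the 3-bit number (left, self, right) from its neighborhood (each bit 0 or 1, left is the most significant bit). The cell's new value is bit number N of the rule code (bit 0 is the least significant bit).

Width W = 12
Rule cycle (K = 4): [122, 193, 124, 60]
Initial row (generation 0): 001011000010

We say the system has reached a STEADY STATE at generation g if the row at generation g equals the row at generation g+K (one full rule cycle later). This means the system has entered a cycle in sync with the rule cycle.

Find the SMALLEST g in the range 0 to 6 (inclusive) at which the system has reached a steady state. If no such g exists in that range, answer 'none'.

Gen 0: 001011000010
Gen 1 (rule 122): 010111100101
Gen 2 (rule 193): 000011100000
Gen 3 (rule 124): 000010110000
Gen 4 (rule 60): 000011101000
Gen 5 (rule 122): 000110110100
Gen 6 (rule 193): 110010010001
Gen 7 (rule 124): 111011011001
Gen 8 (rule 60): 100110110101
Gen 9 (rule 122): 011111111010
Gen 10 (rule 193): 001111111000

Answer: none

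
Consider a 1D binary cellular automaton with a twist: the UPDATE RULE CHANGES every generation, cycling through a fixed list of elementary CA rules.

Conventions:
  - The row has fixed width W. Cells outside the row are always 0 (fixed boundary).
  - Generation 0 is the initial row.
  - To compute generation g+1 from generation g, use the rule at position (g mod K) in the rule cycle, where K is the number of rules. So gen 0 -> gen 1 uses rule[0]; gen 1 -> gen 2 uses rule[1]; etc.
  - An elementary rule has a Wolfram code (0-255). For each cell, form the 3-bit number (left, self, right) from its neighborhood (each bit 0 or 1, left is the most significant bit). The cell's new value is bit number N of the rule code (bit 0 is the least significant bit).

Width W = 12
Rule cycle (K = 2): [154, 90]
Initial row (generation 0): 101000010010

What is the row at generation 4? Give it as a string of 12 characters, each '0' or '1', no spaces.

Answer: 101100101001

Derivation:
Gen 0: 101000010010
Gen 1 (rule 154): 000100101101
Gen 2 (rule 90): 001011001100
Gen 3 (rule 154): 010010111010
Gen 4 (rule 90): 101100101001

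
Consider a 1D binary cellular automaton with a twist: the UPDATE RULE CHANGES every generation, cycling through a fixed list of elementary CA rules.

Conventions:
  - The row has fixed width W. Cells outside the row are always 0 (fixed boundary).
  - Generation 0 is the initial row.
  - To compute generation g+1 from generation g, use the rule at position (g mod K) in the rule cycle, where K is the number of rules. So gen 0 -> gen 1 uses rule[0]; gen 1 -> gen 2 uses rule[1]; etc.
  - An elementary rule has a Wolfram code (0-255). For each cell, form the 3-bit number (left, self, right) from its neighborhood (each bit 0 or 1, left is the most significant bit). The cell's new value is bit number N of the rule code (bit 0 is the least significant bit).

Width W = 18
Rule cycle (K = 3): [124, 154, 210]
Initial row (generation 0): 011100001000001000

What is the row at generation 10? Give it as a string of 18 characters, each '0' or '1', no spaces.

Gen 0: 011100001000001000
Gen 1 (rule 124): 010110001100001100
Gen 2 (rule 154): 100101011010011010
Gen 3 (rule 210): 011000001001101001
Gen 4 (rule 124): 011100001101111101
Gen 5 (rule 154): 111010011001111000
Gen 6 (rule 210): 011001101110111100
Gen 7 (rule 124): 011101111011100110
Gen 8 (rule 154): 111001110011011101
Gen 9 (rule 210): 011110111101001100
Gen 10 (rule 124): 010011100111101110

Answer: 010011100111101110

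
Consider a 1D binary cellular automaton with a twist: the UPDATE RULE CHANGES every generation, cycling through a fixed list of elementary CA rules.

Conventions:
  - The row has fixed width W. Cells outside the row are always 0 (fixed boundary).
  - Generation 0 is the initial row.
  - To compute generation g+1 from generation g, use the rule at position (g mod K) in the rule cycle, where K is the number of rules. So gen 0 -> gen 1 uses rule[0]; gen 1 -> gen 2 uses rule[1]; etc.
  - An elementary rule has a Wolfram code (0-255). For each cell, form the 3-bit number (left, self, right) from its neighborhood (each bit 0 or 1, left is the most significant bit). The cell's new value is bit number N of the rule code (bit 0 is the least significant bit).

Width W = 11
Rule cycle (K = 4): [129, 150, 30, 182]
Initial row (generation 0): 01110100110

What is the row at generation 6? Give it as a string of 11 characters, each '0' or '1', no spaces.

Gen 0: 01110100110
Gen 1 (rule 129): 00100000000
Gen 2 (rule 150): 01110000000
Gen 3 (rule 30): 11001000000
Gen 4 (rule 182): 00111100000
Gen 5 (rule 129): 10011001111
Gen 6 (rule 150): 11100110110

Answer: 11100110110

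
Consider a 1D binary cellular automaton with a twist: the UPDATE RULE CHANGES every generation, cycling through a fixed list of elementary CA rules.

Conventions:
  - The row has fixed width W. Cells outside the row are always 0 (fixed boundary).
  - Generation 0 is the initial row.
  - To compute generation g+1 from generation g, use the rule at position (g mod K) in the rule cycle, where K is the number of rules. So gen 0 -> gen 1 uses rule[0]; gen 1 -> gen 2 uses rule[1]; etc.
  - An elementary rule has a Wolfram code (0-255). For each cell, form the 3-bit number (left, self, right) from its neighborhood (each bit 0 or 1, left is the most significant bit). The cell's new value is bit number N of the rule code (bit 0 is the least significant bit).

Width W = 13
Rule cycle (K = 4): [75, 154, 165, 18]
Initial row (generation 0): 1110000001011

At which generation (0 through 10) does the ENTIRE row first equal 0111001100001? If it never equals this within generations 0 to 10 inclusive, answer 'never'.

Answer: never

Derivation:
Gen 0: 1110000001011
Gen 1 (rule 75): 1010111110011
Gen 2 (rule 154): 0000111101110
Gen 3 (rule 165): 1110011010100
Gen 4 (rule 18): 0001100000010
Gen 5 (rule 75): 1111101111100
Gen 6 (rule 154): 1111001111010
Gen 7 (rule 165): 0110000110110
Gen 8 (rule 18): 1001001000001
Gen 9 (rule 75): 0010010011110
Gen 10 (rule 154): 0101101111101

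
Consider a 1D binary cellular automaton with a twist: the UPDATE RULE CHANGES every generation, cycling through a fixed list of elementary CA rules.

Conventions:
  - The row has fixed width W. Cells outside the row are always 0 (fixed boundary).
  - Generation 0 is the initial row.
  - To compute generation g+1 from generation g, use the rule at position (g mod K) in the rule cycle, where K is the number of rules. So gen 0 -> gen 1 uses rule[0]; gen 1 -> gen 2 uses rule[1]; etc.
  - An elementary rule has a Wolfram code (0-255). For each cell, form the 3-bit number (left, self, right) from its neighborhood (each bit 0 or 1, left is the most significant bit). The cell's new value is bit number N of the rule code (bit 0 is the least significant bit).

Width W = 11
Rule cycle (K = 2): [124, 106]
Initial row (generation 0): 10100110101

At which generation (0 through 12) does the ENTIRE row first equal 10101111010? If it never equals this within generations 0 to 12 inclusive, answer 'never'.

Answer: 12

Derivation:
Gen 0: 10100110101
Gen 1 (rule 124): 11110111111
Gen 2 (rule 106): 10011100001
Gen 3 (rule 124): 11010110001
Gen 4 (rule 106): 11101110010
Gen 5 (rule 124): 10111011011
Gen 6 (rule 106): 01101111111
Gen 7 (rule 124): 01111000001
Gen 8 (rule 106): 11001000010
Gen 9 (rule 124): 11101100011
Gen 10 (rule 106): 10111100111
Gen 11 (rule 124): 11100110101
Gen 12 (rule 106): 10101111010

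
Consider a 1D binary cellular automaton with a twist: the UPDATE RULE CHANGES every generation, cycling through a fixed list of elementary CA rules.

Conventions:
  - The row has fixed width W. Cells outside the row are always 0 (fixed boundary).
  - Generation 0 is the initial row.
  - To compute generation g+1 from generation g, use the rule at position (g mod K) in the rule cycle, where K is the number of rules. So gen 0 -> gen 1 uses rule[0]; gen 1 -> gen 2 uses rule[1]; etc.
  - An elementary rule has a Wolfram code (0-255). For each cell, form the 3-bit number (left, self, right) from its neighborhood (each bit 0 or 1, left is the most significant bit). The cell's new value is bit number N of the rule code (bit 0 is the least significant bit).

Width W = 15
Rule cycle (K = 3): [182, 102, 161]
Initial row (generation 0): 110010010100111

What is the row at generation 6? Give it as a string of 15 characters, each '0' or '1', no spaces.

Gen 0: 110010010100111
Gen 1 (rule 182): 001111111111010
Gen 2 (rule 102): 010000000001110
Gen 3 (rule 161): 000111111100100
Gen 4 (rule 182): 001011111011110
Gen 5 (rule 102): 011100001100010
Gen 6 (rule 161): 001001100001000

Answer: 001001100001000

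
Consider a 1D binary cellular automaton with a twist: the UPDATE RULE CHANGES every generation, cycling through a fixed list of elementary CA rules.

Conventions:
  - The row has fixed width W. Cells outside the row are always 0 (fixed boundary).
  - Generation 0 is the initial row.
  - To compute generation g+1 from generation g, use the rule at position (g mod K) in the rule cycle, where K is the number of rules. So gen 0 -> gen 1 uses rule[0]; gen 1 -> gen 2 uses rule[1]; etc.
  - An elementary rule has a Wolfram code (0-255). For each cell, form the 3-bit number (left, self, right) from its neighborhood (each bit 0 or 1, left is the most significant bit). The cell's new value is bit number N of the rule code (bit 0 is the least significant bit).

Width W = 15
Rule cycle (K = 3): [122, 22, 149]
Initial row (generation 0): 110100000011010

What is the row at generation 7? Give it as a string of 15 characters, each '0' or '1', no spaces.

Gen 0: 110100000011010
Gen 1 (rule 122): 111010000111101
Gen 2 (rule 22): 000011001000001
Gen 3 (rule 149): 111000101111101
Gen 4 (rule 122): 101101011000110
Gen 5 (rule 22): 100001000101001
Gen 6 (rule 149): 111101110101101
Gen 7 (rule 122): 100111011011110

Answer: 100111011011110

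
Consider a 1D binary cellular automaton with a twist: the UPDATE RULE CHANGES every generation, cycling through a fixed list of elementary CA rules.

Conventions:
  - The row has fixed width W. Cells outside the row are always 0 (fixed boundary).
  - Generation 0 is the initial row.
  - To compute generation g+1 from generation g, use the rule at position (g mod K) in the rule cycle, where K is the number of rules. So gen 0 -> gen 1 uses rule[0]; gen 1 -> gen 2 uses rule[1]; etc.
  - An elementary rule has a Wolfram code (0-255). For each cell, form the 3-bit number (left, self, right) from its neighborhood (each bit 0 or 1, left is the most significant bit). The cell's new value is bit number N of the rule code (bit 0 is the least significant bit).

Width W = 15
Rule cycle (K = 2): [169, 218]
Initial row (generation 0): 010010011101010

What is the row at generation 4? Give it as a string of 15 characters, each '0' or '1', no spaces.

Gen 0: 010010011101010
Gen 1 (rule 169): 000000011010100
Gen 2 (rule 218): 000000111000010
Gen 3 (rule 169): 111110110011000
Gen 4 (rule 218): 111110111111100

Answer: 111110111111100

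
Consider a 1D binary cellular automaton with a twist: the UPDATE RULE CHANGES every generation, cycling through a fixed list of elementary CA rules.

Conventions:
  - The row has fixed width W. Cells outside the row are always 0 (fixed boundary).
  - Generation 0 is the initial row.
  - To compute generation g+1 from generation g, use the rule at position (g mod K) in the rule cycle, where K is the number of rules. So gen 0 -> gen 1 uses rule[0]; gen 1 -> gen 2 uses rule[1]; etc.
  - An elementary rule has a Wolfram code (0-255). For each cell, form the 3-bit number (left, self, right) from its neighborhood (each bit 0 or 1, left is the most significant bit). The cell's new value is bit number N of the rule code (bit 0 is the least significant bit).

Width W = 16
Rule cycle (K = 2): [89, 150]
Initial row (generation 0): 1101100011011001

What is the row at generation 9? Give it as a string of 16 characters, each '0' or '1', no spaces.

Gen 0: 1101100011011001
Gen 1 (rule 89): 1101111011011100
Gen 2 (rule 150): 0000110000001010
Gen 3 (rule 89): 1110111111100001
Gen 4 (rule 150): 0100011111010011
Gen 5 (rule 89): 0011010001001011
Gen 6 (rule 150): 0100011011111000
Gen 7 (rule 89): 0011011010001111
Gen 8 (rule 150): 0100000011010110
Gen 9 (rule 89): 0011111011000111

Answer: 0011111011000111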